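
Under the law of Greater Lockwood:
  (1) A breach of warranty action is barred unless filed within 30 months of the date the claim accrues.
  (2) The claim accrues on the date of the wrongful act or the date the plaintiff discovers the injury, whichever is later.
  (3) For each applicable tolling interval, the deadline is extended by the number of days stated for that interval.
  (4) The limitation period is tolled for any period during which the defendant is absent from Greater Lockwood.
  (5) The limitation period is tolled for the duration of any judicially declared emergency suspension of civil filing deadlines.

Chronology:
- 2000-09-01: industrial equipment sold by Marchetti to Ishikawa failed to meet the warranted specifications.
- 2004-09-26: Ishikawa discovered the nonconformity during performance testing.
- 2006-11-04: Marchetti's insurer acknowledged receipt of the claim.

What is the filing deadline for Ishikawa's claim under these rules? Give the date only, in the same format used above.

2007-03-26

Because discovery on 2004-09-26 post-dates the 2000-09-01 act, accrual under the later-of rule falls on 2004-09-26.
Adding the 30 months base period to 2004-09-26 gives a deadline of 2007-03-26, before any tolling.
None of the other events listed affects the running of the period under the stated rules.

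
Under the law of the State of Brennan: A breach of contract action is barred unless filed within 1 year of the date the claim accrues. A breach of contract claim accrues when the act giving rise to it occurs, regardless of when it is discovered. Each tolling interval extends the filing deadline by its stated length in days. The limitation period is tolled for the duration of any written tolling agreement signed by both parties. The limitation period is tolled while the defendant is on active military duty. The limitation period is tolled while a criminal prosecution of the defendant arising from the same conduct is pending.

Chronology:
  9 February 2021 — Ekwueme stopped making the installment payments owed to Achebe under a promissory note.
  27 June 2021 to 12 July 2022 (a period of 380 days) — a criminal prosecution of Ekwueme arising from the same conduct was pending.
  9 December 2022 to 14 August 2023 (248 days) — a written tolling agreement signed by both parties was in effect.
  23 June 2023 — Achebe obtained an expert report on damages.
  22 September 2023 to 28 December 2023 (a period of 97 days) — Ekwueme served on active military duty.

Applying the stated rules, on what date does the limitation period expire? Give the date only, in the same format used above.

4 February 2024

The claim accrued on 9 February 2021, when the wrongful act occurred.
1 year from 9 February 2021 is 9 February 2022.
The pending criminal prosecution from 27 June 2021 to 12 July 2022 tolled the period for 380 days, extending the deadline to 24 February 2023.
The period was tolled for 248 days by the written tolling agreement (9 December 2022 to 14 August 2023), pushing the deadline to 30 October 2023.
The defendant's active military service from 22 September 2023 to 28 December 2023 tolled the period for 97 days, extending the deadline to 4 February 2024.
The other events in the timeline have no effect on the limitation period under the stated rules.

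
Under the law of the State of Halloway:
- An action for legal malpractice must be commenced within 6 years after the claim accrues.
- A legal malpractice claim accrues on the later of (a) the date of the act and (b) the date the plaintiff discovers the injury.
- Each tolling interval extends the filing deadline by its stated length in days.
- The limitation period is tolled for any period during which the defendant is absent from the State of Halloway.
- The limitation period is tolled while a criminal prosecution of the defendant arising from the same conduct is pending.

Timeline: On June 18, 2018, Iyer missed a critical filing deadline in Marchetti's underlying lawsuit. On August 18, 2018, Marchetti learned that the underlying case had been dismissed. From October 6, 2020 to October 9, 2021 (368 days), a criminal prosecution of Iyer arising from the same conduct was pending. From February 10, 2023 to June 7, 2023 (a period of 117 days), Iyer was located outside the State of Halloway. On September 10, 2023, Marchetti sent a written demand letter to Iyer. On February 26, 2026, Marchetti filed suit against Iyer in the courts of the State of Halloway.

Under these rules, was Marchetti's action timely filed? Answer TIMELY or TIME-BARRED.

TIME-BARRED

Taking the later of the act (June 18, 2018) and discovery (August 18, 2018), the claim accrued on August 18, 2018.
Adding the 6 years base period to August 18, 2018 gives a deadline of August 18, 2024, before any tolling.
The pending criminal prosecution from October 6, 2020 to October 9, 2021 tolled the period for 368 days, extending the deadline to August 21, 2025.
Because the defendant's absence from the jurisdiction ran from February 10, 2023 to June 7, 2023, the deadline is extended by 117 days to December 16, 2025.
None of the other events listed affects the running of the period under the stated rules.
Marchetti filed on February 26, 2026, after the December 16, 2025 deadline, so the action is time-barred.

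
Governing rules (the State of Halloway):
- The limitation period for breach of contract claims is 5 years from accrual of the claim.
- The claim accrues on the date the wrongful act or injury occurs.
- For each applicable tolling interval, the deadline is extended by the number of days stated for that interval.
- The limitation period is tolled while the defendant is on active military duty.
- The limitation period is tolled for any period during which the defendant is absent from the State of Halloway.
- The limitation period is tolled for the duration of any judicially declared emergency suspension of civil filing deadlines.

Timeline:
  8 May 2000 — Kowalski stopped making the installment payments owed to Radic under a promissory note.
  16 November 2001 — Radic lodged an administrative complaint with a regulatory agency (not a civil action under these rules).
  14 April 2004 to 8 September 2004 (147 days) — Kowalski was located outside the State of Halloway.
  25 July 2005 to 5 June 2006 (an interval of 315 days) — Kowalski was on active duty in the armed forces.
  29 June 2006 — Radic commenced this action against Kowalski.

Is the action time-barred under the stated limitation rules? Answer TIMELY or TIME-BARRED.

TIMELY

The limitation period began to run on 8 May 2000.
5 years from 8 May 2000 is 8 May 2005.
The period was tolled for 147 days by the defendant's absence from the jurisdiction (14 April 2004 to 8 September 2004), pushing the deadline to 2 October 2005.
The defendant's active military service from 25 July 2005 to 5 June 2006 tolled the period for 315 days, extending the deadline to 13 August 2006.
The other events in the timeline have no effect on the limitation period under the stated rules.
Radic filed on 29 June 2006, before the 13 August 2006 deadline, so the action is timely.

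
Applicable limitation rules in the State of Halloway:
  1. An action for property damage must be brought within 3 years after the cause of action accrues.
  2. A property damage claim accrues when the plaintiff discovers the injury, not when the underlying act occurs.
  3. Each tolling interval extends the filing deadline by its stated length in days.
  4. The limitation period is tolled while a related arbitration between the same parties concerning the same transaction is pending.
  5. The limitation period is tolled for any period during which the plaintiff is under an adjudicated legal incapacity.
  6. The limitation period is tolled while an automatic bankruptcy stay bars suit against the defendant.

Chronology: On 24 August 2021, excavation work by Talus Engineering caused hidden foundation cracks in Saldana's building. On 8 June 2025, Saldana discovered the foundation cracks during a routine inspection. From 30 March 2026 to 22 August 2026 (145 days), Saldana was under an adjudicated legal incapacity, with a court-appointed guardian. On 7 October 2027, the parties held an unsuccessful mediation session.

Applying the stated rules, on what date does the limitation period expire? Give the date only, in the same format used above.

31 October 2028

Accrual is tied to discovery, so the period began on 8 June 2025 rather than on 24 August 2021 when the act occurred.
The untolled deadline — 3 years after 8 June 2025 — is 8 June 2028.
The plaintiff's legal incapacity from 30 March 2026 to 22 August 2026 tolled the period for 145 days, extending the deadline to 31 October 2028.
The other events in the timeline have no effect on the limitation period under the stated rules.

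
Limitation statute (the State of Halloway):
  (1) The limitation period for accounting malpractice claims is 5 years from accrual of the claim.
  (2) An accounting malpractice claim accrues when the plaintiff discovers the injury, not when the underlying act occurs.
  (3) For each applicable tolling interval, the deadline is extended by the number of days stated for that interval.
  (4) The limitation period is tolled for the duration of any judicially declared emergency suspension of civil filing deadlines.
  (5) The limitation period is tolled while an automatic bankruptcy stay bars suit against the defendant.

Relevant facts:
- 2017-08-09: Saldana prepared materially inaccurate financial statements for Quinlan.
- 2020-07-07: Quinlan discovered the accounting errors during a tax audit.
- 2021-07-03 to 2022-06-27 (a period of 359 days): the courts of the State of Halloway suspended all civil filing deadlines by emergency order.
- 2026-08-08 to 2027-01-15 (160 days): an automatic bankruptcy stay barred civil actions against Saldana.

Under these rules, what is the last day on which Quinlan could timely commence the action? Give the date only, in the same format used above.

Under the discovery rule, the claim accrued on 2020-07-07, when Quinlan discovered the injury — not on the 2017-08-09 date of the underlying act.
5 years from 2020-07-07 is 2025-07-07.
The period was tolled for 359 days by the emergency suspension of filing deadlines (2021-07-03 to 2022-06-27), pushing the deadline to 2026-07-01.
The automatic bankruptcy stay from 2026-08-08 to 2027-01-15 began after the period had already run on 2026-07-01, so it has no tolling effect.

2026-07-01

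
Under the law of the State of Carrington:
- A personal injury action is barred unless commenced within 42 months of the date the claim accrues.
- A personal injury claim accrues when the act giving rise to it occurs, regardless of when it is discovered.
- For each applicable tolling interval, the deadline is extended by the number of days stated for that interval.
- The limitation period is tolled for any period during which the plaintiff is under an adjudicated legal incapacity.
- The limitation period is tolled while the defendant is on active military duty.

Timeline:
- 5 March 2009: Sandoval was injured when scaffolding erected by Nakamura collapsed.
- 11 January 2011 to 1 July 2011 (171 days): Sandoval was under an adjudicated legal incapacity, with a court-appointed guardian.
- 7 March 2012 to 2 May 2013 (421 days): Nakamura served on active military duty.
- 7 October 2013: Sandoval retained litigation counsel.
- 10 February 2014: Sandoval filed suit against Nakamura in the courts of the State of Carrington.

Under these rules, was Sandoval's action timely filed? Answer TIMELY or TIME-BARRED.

The claim accrued on 5 March 2009, the date of the act.
Adding the 42 months base period to 5 March 2009 gives a deadline of 5 September 2012, before any tolling.
The period was tolled for 171 days by the plaintiff's legal incapacity (11 January 2011 to 1 July 2011), pushing the deadline to 23 February 2013.
The defendant's active military service from 7 March 2012 to 2 May 2013 tolled the period for 421 days, extending the deadline to 20 April 2014.
Nothing else in the chronology tolls or restarts the period.
Sandoval filed on 10 February 2014, before the 20 April 2014 deadline, so the action is timely.

TIMELY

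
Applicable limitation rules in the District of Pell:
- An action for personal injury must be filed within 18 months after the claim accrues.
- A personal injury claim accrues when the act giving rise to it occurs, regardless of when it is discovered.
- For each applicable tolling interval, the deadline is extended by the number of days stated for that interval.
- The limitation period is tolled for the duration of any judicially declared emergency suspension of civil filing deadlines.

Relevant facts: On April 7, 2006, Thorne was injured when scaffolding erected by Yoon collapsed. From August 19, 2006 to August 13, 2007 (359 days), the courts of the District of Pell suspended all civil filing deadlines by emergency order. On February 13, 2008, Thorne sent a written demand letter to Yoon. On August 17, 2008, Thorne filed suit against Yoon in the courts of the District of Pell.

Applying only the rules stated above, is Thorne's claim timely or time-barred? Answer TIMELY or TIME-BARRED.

The claim accrued on April 7, 2006, the date of the act.
18 months from April 7, 2006 is October 7, 2007.
The period was tolled for 359 days by the emergency suspension of filing deadlines (August 19, 2006 to August 13, 2007), pushing the deadline to September 30, 2008.
Nothing else in the chronology tolls or restarts the period.
Filing on August 17, 2008 beat the September 30, 2008 deadline — the action is timely.

TIMELY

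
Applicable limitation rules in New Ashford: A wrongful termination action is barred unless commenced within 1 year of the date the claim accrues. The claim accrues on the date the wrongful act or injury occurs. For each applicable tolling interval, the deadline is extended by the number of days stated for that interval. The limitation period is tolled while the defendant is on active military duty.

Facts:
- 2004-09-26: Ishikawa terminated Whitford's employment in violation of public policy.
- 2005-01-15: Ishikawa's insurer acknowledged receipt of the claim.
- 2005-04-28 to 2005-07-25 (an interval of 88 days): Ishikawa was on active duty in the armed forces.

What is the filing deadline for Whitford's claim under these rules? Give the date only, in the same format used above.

The limitation period began to run on 2004-09-26.
1 year from 2004-09-26 is 2005-09-26.
Because the defendant's active military service ran from 2005-04-28 to 2005-07-25, the deadline is extended by 88 days to 2005-12-23.
The other events in the timeline have no effect on the limitation period under the stated rules.

2005-12-23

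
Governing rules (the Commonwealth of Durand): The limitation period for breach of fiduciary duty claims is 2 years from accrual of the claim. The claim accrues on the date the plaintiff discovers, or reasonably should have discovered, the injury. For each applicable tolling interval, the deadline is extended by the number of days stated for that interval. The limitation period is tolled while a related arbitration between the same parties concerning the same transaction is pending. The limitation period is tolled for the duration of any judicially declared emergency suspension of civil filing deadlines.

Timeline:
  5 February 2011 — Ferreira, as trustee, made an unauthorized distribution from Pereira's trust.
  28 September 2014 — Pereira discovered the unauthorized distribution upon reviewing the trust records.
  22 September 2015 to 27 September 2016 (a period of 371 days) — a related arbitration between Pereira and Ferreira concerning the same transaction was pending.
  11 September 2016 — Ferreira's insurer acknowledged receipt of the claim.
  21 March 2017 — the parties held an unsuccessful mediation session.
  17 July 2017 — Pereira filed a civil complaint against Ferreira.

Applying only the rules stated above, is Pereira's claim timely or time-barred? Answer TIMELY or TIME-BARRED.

The claim did not accrue until Pereira discovered the injury on 28 September 2014; the 5 February 2011 act date does not start the clock under the stated rule.
2 years from 28 September 2014 is 28 September 2016.
The pending related arbitration from 22 September 2015 to 27 September 2016 tolled the period for 371 days, extending the deadline to 4 October 2017.
None of the other events listed affects the running of the period under the stated rules.
Pereira filed on 17 July 2017, before the 4 October 2017 deadline, so the action is timely.

TIMELY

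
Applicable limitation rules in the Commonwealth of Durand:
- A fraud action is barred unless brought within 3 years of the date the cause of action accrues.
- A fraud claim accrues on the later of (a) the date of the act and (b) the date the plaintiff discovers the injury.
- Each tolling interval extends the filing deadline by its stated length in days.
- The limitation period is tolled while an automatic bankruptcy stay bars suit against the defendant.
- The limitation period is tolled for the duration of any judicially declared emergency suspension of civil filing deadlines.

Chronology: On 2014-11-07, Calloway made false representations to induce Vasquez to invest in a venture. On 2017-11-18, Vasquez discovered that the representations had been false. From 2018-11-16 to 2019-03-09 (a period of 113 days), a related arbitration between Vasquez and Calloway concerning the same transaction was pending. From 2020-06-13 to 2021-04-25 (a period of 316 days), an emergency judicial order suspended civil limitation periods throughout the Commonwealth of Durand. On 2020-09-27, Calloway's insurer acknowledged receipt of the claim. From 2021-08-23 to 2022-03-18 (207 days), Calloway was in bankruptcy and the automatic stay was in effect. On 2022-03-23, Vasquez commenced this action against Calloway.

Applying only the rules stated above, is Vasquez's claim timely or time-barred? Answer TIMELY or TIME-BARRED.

Taking the later of the act (2014-11-07) and discovery (2017-11-18), the claim accrued on 2017-11-18.
The untolled deadline — 3 years after 2017-11-18 — is 2020-11-18.
Because the emergency suspension of filing deadlines ran from 2020-06-13 to 2021-04-25, the deadline is extended by 316 days to 2021-09-30.
The automatic bankruptcy stay from 2021-08-23 to 2022-03-18 tolled the period for 207 days, extending the deadline to 2022-04-25.
No stated provision tolls the period for a pending arbitration, so the interval from 2018-11-16 to 2019-03-09 has no effect on the deadline.
Nothing else in the chronology tolls or restarts the period.
Filing on 2022-03-23 beat the 2022-04-25 deadline — the action is timely.

TIMELY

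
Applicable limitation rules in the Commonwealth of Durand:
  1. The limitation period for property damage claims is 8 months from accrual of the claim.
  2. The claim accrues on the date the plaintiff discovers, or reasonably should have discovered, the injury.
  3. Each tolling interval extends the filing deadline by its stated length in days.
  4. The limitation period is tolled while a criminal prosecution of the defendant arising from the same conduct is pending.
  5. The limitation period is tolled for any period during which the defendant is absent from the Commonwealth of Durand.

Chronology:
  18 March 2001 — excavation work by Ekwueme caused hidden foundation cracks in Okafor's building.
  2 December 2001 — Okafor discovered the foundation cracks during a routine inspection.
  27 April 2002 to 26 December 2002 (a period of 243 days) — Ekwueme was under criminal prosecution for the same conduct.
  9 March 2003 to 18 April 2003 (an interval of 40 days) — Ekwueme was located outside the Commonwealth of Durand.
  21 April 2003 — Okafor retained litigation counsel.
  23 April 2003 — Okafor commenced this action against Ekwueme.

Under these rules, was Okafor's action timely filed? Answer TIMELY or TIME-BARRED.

TIMELY

Accrual is tied to discovery, so the period began on 2 December 2001 rather than on 18 March 2001 when the act occurred.
The untolled deadline — 8 months after 2 December 2001 — is 2 August 2002.
The period was tolled for 243 days by the pending criminal prosecution (27 April 2002 to 26 December 2002), pushing the deadline to 2 April 2003.
The defendant's absence from the jurisdiction from 9 March 2003 to 18 April 2003 tolled the period for 40 days, extending the deadline to 12 May 2003.
None of the other events listed affects the running of the period under the stated rules.
Okafor filed on 23 April 2003, before the 12 May 2003 deadline, so the action is timely.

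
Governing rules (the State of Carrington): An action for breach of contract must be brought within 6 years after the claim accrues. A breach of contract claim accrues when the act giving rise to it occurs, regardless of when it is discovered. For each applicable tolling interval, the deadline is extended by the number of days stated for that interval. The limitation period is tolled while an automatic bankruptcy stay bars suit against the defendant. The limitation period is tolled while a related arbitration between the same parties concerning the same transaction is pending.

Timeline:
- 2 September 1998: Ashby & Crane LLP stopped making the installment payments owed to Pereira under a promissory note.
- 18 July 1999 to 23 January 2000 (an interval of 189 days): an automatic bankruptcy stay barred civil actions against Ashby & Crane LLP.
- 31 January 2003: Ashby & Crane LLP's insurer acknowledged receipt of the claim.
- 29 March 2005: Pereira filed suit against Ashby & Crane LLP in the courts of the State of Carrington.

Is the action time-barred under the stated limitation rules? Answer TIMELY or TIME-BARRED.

The claim accrued on 2 September 1998, when the wrongful act occurred.
Adding the 6 years base period to 2 September 1998 gives a deadline of 2 September 2004, before any tolling.
The period was tolled for 189 days by the automatic bankruptcy stay (18 July 1999 to 23 January 2000), pushing the deadline to 10 March 2005.
Nothing else in the chronology tolls or restarts the period.
Filing on 29 March 2005 missed the 10 March 2005 deadline — the action is time-barred.

TIME-BARRED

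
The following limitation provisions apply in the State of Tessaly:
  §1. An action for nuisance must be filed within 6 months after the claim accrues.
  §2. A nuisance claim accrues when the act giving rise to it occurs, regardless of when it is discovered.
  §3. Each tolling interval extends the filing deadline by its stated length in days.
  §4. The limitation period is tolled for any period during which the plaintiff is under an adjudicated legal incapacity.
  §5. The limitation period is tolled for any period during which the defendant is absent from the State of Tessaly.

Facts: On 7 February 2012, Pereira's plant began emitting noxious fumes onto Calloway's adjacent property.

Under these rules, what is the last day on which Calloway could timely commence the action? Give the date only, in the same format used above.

7 August 2012

The claim accrued on 7 February 2012, when the wrongful act occurred.
The untolled deadline — 6 months after 7 February 2012 — is 7 August 2012.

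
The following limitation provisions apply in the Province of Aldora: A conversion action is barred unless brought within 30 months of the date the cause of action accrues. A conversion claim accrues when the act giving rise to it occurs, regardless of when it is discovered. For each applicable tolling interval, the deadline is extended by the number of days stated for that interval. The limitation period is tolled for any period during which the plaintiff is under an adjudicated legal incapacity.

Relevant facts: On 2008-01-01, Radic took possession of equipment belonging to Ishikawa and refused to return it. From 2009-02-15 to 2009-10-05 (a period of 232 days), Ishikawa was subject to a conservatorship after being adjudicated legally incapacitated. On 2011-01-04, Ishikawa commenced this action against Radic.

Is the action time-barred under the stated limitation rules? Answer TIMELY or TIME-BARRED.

The claim accrued on 2008-01-01, when the wrongful act occurred.
The untolled deadline — 30 months after 2008-01-01 — is 2010-07-01.
Because the plaintiff's legal incapacity ran from 2009-02-15 to 2009-10-05, the deadline is extended by 232 days to 2011-02-18.
Ishikawa filed on 2011-01-04, before the 2011-02-18 deadline, so the action is timely.

TIMELY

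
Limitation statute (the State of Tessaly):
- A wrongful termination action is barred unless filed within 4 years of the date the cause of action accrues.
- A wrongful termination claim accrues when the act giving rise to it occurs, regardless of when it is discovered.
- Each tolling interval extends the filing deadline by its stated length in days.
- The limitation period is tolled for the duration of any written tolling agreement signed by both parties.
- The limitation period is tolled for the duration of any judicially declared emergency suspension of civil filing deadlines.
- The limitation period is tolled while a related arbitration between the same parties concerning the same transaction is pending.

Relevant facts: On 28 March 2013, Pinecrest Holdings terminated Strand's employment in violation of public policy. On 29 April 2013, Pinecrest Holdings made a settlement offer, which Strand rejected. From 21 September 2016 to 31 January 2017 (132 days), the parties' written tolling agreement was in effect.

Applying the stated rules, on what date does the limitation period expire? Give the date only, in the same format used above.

7 August 2017

The claim accrued on 28 March 2013, when the wrongful act occurred.
4 years from 28 March 2013 is 28 March 2017.
The written tolling agreement from 21 September 2016 to 31 January 2017 tolled the period for 132 days, extending the deadline to 7 August 2017.
None of the other events listed affects the running of the period under the stated rules.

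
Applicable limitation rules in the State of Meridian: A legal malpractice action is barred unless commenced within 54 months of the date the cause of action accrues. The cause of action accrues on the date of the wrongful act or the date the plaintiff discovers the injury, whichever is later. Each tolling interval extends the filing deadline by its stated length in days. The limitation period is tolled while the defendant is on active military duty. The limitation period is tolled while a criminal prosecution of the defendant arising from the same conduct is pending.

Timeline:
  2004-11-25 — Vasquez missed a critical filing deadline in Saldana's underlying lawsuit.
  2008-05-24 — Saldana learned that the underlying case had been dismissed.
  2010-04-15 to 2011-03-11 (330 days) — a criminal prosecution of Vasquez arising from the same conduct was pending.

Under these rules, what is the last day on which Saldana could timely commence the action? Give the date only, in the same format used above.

2013-10-20

Taking the later of the act (2004-11-25) and discovery (2008-05-24), the claim accrued on 2008-05-24.
54 months from 2008-05-24 is 2012-11-24.
The period was tolled for 330 days by the pending criminal prosecution (2010-04-15 to 2011-03-11), pushing the deadline to 2013-10-20.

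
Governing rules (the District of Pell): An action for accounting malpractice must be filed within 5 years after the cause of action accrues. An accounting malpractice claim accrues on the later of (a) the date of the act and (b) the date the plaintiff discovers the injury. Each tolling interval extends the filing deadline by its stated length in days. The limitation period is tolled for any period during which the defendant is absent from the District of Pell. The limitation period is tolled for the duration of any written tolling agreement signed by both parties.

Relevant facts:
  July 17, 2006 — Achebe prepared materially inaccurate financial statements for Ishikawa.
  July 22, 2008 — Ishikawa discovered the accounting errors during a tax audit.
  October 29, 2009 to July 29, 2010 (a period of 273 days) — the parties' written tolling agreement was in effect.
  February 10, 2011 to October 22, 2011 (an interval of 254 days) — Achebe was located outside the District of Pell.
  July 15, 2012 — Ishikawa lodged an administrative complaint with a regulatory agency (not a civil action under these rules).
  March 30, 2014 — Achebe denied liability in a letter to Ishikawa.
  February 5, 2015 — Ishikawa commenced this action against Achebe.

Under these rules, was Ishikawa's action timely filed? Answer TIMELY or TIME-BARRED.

The claim accrued on July 22, 2008 — the later of the July 17, 2006 act and the July 22, 2008 discovery.
Adding the 5 years base period to July 22, 2008 gives a deadline of July 22, 2013, before any tolling.
The period was tolled for 273 days by the written tolling agreement (October 29, 2009 to July 29, 2010), pushing the deadline to April 21, 2014.
Because the defendant's absence from the jurisdiction ran from February 10, 2011 to October 22, 2011, the deadline is extended by 254 days to December 31, 2014.
The other events in the timeline have no effect on the limitation period under the stated rules.
Filing on February 5, 2015 missed the December 31, 2014 deadline — the action is time-barred.

TIME-BARRED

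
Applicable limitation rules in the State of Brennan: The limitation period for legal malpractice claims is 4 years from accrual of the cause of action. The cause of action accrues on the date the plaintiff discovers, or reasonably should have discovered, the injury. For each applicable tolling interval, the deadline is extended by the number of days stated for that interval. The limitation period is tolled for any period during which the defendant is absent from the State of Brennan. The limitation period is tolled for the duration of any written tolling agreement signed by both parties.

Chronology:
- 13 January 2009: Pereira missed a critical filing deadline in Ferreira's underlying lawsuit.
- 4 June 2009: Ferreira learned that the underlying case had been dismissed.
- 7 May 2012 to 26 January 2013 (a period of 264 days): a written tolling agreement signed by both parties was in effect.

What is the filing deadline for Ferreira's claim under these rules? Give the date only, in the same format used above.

23 February 2014

The claim did not accrue until Ferreira discovered the injury on 4 June 2009; the 13 January 2009 act date does not start the clock under the stated rule.
The untolled deadline — 4 years after 4 June 2009 — is 4 June 2013.
The written tolling agreement from 7 May 2012 to 26 January 2013 tolled the period for 264 days, extending the deadline to 23 February 2014.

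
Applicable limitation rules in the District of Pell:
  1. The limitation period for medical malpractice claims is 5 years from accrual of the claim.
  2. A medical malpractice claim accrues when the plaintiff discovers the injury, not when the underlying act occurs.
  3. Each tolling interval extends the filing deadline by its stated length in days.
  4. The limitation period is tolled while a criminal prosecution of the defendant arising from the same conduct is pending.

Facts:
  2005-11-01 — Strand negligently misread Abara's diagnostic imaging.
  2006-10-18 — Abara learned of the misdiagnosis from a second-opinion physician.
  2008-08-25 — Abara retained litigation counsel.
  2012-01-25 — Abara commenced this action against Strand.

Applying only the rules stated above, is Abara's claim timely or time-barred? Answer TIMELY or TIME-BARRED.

TIME-BARRED

Accrual is tied to discovery, so the period began on 2006-10-18 rather than on 2005-11-01 when the act occurred.
5 years from 2006-10-18 is 2011-10-18.
None of the other events listed affects the running of the period under the stated rules.
Filing on 2012-01-25 missed the 2011-10-18 deadline — the action is time-barred.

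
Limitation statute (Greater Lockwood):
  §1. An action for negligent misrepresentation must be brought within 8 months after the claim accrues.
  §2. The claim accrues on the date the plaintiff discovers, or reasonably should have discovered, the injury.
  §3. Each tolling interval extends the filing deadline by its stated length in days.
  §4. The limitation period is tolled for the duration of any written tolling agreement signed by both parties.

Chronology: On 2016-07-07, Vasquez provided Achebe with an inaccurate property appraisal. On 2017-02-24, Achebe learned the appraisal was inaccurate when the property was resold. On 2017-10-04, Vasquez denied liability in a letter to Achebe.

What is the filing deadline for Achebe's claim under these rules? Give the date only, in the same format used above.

The claim did not accrue until Achebe discovered the injury on 2017-02-24; the 2016-07-07 act date does not start the clock under the stated rule.
Adding the 8 months base period to 2017-02-24 gives a deadline of 2017-10-24, before any tolling.
Nothing else in the chronology tolls or restarts the period.

2017-10-24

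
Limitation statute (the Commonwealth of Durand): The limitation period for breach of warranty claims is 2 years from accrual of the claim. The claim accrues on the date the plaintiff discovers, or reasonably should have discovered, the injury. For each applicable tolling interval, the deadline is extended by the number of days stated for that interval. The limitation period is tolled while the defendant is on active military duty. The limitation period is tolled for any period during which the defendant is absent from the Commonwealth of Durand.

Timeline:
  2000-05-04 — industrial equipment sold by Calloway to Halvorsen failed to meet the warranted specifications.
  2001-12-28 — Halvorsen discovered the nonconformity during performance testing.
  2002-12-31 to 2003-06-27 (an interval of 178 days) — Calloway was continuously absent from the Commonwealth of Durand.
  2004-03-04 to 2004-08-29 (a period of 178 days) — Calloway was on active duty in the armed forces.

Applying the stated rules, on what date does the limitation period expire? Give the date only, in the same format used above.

Accrual is tied to discovery, so the period began on 2001-12-28 rather than on 2000-05-04 when the act occurred.
2 years from 2001-12-28 is 2003-12-28.
Because the defendant's absence from the jurisdiction ran from 2002-12-31 to 2003-06-27, the deadline is extended by 178 days to 2004-06-23.
Because the defendant's active military service ran from 2004-03-04 to 2004-08-29, the deadline is extended by 178 days to 2004-12-18.

2004-12-18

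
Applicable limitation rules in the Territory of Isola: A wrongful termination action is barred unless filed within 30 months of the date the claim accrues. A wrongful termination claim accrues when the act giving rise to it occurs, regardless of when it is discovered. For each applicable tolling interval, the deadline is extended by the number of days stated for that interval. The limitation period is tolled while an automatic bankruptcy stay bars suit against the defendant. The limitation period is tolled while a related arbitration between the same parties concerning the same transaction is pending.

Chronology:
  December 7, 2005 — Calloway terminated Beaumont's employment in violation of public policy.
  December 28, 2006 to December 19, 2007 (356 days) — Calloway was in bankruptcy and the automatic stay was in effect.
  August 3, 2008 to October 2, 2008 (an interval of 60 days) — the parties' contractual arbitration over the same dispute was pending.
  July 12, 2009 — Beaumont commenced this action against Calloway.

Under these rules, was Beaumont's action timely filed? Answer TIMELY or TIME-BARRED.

TIMELY

The claim accrued on December 7, 2005, when the wrongful act occurred.
The untolled deadline — 30 months after December 7, 2005 — is June 7, 2008.
The automatic bankruptcy stay from December 28, 2006 to December 19, 2007 tolled the period for 356 days, extending the deadline to May 29, 2009.
The pending related arbitration from August 3, 2008 to October 2, 2008 tolled the period for 60 days, extending the deadline to July 28, 2009.
Filing on July 12, 2009 beat the July 28, 2009 deadline — the action is timely.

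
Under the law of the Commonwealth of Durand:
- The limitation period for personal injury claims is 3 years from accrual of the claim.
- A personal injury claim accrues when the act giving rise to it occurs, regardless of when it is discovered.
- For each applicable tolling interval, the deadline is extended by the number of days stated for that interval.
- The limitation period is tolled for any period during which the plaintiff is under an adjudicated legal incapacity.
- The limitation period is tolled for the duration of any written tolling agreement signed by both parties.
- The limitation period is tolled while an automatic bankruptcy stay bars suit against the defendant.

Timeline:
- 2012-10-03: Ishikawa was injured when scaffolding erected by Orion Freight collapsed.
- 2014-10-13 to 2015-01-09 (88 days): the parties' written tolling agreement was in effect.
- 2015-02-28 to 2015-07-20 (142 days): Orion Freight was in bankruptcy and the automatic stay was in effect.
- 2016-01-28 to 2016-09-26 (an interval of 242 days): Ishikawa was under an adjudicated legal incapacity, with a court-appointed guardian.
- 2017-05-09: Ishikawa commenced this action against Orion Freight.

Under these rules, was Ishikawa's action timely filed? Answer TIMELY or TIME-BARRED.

The limitation period began to run on 2012-10-03.
3 years from 2012-10-03 is 2015-10-03.
The written tolling agreement from 2014-10-13 to 2015-01-09 tolled the period for 88 days, extending the deadline to 2015-12-30.
The period was tolled for 142 days by the automatic bankruptcy stay (2015-02-28 to 2015-07-20), pushing the deadline to 2016-05-20.
The period was tolled for 242 days by the plaintiff's legal incapacity (2016-01-28 to 2016-09-26), pushing the deadline to 2017-01-17.
The 2017-05-09 filing falls after the 2017-01-17 deadline; the claim is time-barred.

TIME-BARRED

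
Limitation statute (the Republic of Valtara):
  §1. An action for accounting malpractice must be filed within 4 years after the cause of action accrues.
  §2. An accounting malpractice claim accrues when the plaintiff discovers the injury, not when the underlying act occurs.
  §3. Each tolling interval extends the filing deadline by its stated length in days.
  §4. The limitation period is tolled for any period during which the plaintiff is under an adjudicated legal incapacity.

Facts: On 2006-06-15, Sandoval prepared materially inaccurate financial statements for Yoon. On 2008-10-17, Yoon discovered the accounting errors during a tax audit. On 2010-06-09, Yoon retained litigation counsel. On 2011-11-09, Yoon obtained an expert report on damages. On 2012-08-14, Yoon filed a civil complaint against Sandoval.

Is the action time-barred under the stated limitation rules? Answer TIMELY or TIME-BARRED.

TIMELY

The claim did not accrue until Yoon discovered the injury on 2008-10-17; the 2006-06-15 act date does not start the clock under the stated rule.
Adding the 4 years base period to 2008-10-17 gives a deadline of 2012-10-17, before any tolling.
None of the other events listed affects the running of the period under the stated rules.
Filing on 2012-08-14 beat the 2012-10-17 deadline — the action is timely.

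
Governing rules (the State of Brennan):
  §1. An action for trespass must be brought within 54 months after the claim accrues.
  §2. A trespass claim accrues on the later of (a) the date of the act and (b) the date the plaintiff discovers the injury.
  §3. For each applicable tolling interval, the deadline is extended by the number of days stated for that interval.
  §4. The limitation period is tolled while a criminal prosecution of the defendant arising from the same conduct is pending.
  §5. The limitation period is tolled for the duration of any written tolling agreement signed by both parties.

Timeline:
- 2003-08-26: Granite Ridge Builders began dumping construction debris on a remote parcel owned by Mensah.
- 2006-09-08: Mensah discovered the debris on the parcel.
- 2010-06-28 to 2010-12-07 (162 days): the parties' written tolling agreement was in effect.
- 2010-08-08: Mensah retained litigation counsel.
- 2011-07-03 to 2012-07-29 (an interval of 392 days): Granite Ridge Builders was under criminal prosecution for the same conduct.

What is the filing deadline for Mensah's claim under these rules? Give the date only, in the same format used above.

2012-09-12

Taking the later of the act (2003-08-26) and discovery (2006-09-08), the claim accrued on 2006-09-08.
Adding the 54 months base period to 2006-09-08 gives a deadline of 2011-03-08, before any tolling.
Because the written tolling agreement ran from 2010-06-28 to 2010-12-07, the deadline is extended by 162 days to 2011-08-17.
The pending criminal prosecution from 2011-07-03 to 2012-07-29 tolled the period for 392 days, extending the deadline to 2012-09-12.
The other events in the timeline have no effect on the limitation period under the stated rules.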